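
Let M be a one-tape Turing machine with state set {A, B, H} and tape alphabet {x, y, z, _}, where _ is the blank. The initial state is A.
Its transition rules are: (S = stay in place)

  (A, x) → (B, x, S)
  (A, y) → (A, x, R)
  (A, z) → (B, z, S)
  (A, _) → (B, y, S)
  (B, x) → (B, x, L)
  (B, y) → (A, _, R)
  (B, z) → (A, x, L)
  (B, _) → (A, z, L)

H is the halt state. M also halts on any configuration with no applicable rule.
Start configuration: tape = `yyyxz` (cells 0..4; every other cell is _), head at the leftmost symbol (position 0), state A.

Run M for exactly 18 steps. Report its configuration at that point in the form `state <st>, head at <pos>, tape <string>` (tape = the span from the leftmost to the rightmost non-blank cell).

A | ___[y]yyxz   read y → write x, move R, go to A
A | ___x[y]yxz   read y → write x, move R, go to A
A | ___xx[y]xz   read y → write x, move R, go to A
A | ___xxx[x]z   read x → write x, move S, go to B
B | ___xxx[x]z   read x → write x, move L, go to B
B | ___xx[x]xz   read x → write x, move L, go to B
B | ___x[x]xxz   read x → write x, move L, go to B
B | ___[x]xxxz   read x → write x, move L, go to B
B | __[_]xxxxz   read _ → write z, move L, go to A
A | _[_]zxxxxz   read _ → write y, move S, go to B
B | _[y]zxxxxz   read y → write _, move R, go to A
A | __[z]xxxxz   read z → write z, move S, go to B
B | __[z]xxxxz   read z → write x, move L, go to A
A | _[_]xxxxxz   read _ → write y, move S, go to B
B | _[y]xxxxxz   read y → write _, move R, go to A
A | __[x]xxxxz   read x → write x, move S, go to B
B | __[x]xxxxz   read x → write x, move L, go to B
B | _[_]xxxxxz   read _ → write z, move L, go to A
A | [_]zxxxxxz
After 18 steps: state A, head at -3, tape zxxxxxz.

state A, head at -3, tape zxxxxxz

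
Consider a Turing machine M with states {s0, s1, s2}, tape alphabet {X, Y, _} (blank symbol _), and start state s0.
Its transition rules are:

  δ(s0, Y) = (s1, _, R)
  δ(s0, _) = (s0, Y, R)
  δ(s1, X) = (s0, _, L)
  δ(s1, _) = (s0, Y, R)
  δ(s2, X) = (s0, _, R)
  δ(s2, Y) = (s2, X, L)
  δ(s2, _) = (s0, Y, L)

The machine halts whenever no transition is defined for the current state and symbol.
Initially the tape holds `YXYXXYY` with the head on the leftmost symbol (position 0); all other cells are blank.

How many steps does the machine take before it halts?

s0 | [Y]XYXXYY   read Y → write _, move R, go to s1
s1 | _[X]YXXYY   read X → write _, move L, go to s0
s0 | [_]_YXXYY   read _ → write Y, move R, go to s0
s0 | Y[_]YXXYY   read _ → write Y, move R, go to s0
s0 | YY[Y]XXYY   read Y → write _, move R, go to s1
s1 | YY_[X]XYY   read X → write _, move L, go to s0
s0 | YY[_]_XYY   read _ → write Y, move R, go to s0
s0 | YYY[_]XYY   read _ → write Y, move R, go to s0
s0 | YYYY[X]YY
M halts after 8 transitions.

8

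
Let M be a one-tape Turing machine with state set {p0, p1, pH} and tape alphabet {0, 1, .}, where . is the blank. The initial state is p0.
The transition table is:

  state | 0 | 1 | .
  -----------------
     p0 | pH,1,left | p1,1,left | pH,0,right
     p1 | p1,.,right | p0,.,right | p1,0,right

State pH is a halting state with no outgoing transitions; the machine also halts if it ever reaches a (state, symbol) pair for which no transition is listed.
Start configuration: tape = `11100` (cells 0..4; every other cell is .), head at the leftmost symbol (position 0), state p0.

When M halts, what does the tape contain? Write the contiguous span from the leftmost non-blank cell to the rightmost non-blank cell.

state=p0 head=0 tape=.[1]1100   (p0,1)→(p1,1,left)
state=p1 head=-1 tape=[.]11100   (p1,.)→(p1,0,right)
state=p1 head=0 tape=0[1]1100   (p1,1)→(p0,.,right)
state=p0 head=1 tape=0.[1]100   (p0,1)→(p1,1,left)
state=p1 head=0 tape=0[.]1100   (p1,.)→(p1,0,right)
state=p1 head=1 tape=00[1]100   (p1,1)→(p0,.,right)
state=p0 head=2 tape=00.[1]00   (p0,1)→(p1,1,left)
state=p1 head=1 tape=00[.]100   (p1,.)→(p1,0,right)
state=p1 head=2 tape=000[1]00   (p1,1)→(p0,.,right)
state=p0 head=3 tape=000.[0]0   (p0,0)→(pH,1,left)
state=pH head=2 tape=000[.]10
The non-blank tape span at halt is 000.10.

000.10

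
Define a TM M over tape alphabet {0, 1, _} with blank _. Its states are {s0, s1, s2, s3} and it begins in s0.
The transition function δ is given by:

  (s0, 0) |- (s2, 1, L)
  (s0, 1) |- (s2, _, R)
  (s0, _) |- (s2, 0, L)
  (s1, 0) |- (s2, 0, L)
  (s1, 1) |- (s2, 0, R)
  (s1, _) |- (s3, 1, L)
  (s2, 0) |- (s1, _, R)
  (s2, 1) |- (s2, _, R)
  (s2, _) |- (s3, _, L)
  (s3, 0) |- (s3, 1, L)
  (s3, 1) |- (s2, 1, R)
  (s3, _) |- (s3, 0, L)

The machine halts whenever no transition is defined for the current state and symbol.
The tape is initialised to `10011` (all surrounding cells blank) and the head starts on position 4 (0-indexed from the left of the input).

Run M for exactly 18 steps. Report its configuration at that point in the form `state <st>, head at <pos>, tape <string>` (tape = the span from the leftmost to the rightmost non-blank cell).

state s3, head at 4, tape 1001_1

state=s0 head=4 tape=1001[1]__   (s0,1)→(s2,_,R)
state=s2 head=5 tape=1001_[_]_   (s2,_)→(s3,_,L)
state=s3 head=4 tape=1001[_]__   (s3,_)→(s3,0,L)
state=s3 head=3 tape=100[1]0__   (s3,1)→(s2,1,R)
state=s2 head=4 tape=1001[0]__   (s2,0)→(s1,_,R)
state=s1 head=5 tape=1001_[_]_   (s1,_)→(s3,1,L)
state=s3 head=4 tape=1001[_]1_   (s3,_)→(s3,0,L)
state=s3 head=3 tape=100[1]01_   (s3,1)→(s2,1,R)
state=s2 head=4 tape=1001[0]1_   (s2,0)→(s1,_,R)
state=s1 head=5 tape=1001_[1]_   (s1,1)→(s2,0,R)
state=s2 head=6 tape=1001_0[_]   (s2,_)→(s3,_,L)
state=s3 head=5 tape=1001_[0]_   (s3,0)→(s3,1,L)
state=s3 head=4 tape=1001[_]1_   (s3,_)→(s3,0,L)
state=s3 head=3 tape=100[1]01_   (s3,1)→(s2,1,R)
state=s2 head=4 tape=1001[0]1_   (s2,0)→(s1,_,R)
state=s1 head=5 tape=1001_[1]_   (s1,1)→(s2,0,R)
state=s2 head=6 tape=1001_0[_]   (s2,_)→(s3,_,L)
state=s3 head=5 tape=1001_[0]_   (s3,0)→(s3,1,L)
state=s3 head=4 tape=1001[_]1_
After 18 steps: state s3, head at 4, tape 1001_1.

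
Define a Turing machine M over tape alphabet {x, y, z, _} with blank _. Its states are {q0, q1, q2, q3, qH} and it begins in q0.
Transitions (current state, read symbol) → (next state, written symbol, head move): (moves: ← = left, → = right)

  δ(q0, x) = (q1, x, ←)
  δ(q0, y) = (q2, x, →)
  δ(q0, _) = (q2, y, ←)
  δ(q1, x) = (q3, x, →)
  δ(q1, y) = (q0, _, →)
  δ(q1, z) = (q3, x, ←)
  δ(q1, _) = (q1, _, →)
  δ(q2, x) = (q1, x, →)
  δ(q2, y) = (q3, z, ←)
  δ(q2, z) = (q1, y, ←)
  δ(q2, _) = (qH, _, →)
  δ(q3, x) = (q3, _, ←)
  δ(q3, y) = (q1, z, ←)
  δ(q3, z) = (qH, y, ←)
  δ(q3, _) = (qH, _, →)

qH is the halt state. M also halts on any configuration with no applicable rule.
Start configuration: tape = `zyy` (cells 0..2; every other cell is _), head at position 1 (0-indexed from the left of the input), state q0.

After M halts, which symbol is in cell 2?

state=q0 head=1 tape=_z[y]y   (q0,y)→(q2,x,→)
state=q2 head=2 tape=_zx[y]   (q2,y)→(q3,z,←)
state=q3 head=1 tape=_z[x]z   (q3,x)→(q3,_,←)
state=q3 head=0 tape=_[z]_z   (q3,z)→(qH,y,←)
state=qH head=-1 tape=[_]y_z
Cell 2 holds z when M halts.

z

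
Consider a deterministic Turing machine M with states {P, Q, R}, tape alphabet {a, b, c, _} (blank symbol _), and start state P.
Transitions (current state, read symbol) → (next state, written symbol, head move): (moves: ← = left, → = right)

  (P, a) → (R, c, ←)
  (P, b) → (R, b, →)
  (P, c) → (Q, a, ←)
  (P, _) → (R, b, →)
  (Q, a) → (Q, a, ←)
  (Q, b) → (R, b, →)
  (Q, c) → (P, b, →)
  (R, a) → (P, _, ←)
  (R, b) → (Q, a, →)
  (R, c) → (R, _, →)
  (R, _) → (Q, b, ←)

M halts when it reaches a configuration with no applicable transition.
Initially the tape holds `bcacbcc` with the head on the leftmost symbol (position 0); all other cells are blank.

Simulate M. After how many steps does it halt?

12

P | [b]cacbcc_   read b → write b, move →, go to R
R | b[c]acbcc_   read c → write _, move →, go to R
R | b_[a]cbcc_   read a → write _, move ←, go to P
P | b[_]_cbcc_   read _ → write b, move →, go to R
R | bb[_]cbcc_   read _ → write b, move ←, go to Q
Q | b[b]bcbcc_   read b → write b, move →, go to R
R | bb[b]cbcc_   read b → write a, move →, go to Q
Q | bba[c]bcc_   read c → write b, move →, go to P
P | bbab[b]cc_   read b → write b, move →, go to R
R | bbabb[c]c_   read c → write _, move →, go to R
R | bbabb_[c]_   read c → write _, move →, go to R
R | bbabb__[_]   read _ → write b, move ←, go to Q
Q | bbabb_[_]b
M halts after 12 transitions.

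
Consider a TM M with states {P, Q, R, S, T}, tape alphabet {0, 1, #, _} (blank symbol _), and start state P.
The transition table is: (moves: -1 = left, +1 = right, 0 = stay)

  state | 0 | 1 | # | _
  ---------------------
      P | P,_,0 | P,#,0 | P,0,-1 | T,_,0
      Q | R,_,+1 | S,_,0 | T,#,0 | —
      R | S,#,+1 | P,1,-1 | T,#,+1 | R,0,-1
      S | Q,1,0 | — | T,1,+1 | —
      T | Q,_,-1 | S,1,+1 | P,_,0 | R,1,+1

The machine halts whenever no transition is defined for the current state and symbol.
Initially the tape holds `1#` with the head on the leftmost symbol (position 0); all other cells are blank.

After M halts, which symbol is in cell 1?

0

P | __[1]#__   read 1 → write #, move 0, go to P
P | __[#]#__   read # → write 0, move -1, go to P
P | _[_]0#__   read _ → write _, move 0, go to T
T | _[_]0#__   read _ → write 1, move +1, go to R
R | _1[0]#__   read 0 → write #, move +1, go to S
S | _1#[#]__   read # → write 1, move +1, go to T
T | _1#1[_]_   read _ → write 1, move +1, go to R
R | _1#11[_]   read _ → write 0, move -1, go to R
R | _1#1[1]0   read 1 → write 1, move -1, go to P
P | _1#[1]10   read 1 → write #, move 0, go to P
P | _1#[#]10   read # → write 0, move -1, go to P
P | _1[#]010   read # → write 0, move -1, go to P
P | _[1]0010   read 1 → write #, move 0, go to P
P | _[#]0010   read # → write 0, move -1, go to P
P | [_]00010   read _ → write _, move 0, go to T
T | [_]00010   read _ → write 1, move +1, go to R
R | 1[0]0010   read 0 → write #, move +1, go to S
S | 1#[0]010   read 0 → write 1, move 0, go to Q
Q | 1#[1]010   read 1 → write _, move 0, go to S
S | 1#[_]010
Cell 1 holds 0 when M halts.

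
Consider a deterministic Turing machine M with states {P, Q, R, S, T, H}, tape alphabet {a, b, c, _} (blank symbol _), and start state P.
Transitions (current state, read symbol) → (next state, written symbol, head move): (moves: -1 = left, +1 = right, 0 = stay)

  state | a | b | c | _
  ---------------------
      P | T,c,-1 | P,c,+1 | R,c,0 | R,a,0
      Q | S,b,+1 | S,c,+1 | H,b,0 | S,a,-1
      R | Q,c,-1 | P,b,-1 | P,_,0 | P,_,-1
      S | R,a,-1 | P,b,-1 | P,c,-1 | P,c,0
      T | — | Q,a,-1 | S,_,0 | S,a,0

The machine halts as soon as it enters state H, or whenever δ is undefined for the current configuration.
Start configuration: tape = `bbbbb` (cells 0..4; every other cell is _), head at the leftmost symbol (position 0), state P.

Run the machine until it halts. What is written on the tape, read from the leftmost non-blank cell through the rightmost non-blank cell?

ccccbc

P | [b]bbbb_   read b → write c, move +1, go to P
P | c[b]bbb_   read b → write c, move +1, go to P
P | cc[b]bb_   read b → write c, move +1, go to P
P | ccc[b]b_   read b → write c, move +1, go to P
P | cccc[b]_   read b → write c, move +1, go to P
P | ccccc[_]   read _ → write a, move 0, go to R
R | ccccc[a]   read a → write c, move -1, go to Q
Q | cccc[c]c   read c → write b, move 0, go to H
H | cccc[b]c
The non-blank tape span at halt is ccccbc.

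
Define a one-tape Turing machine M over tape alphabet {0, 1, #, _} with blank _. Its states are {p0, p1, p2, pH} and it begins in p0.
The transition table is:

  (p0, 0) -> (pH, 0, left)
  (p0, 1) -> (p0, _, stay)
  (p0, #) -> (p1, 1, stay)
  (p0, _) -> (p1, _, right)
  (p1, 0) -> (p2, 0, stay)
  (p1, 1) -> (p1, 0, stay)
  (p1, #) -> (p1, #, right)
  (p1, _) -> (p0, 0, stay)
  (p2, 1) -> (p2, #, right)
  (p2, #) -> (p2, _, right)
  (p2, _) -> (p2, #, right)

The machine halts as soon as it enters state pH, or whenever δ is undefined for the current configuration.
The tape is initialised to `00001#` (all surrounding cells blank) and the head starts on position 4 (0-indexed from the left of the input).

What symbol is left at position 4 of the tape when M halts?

state=p0 head=4 tape=0000[1]#_   (p0,1)→(p0,_,stay)
state=p0 head=4 tape=0000[_]#_   (p0,_)→(p1,_,right)
state=p1 head=5 tape=0000_[#]_   (p1,#)→(p1,#,right)
state=p1 head=6 tape=0000_#[_]   (p1,_)→(p0,0,stay)
state=p0 head=6 tape=0000_#[0]   (p0,0)→(pH,0,left)
state=pH head=5 tape=0000_[#]0
Cell 4 holds _ when M halts.

_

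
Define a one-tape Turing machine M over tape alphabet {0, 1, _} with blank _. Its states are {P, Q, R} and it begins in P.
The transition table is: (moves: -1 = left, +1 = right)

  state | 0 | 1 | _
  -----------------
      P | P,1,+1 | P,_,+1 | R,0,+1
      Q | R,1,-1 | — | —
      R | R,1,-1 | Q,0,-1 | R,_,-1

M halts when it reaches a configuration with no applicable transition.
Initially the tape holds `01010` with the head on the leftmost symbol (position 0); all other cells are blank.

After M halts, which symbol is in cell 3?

state=P head=0 tape=[0]1010__   (P,0)→(P,1,+1)
state=P head=1 tape=1[1]010__   (P,1)→(P,_,+1)
state=P head=2 tape=1_[0]10__   (P,0)→(P,1,+1)
state=P head=3 tape=1_1[1]0__   (P,1)→(P,_,+1)
state=P head=4 tape=1_1_[0]__   (P,0)→(P,1,+1)
state=P head=5 tape=1_1_1[_]_   (P,_)→(R,0,+1)
state=R head=6 tape=1_1_10[_]   (R,_)→(R,_,-1)
state=R head=5 tape=1_1_1[0]_   (R,0)→(R,1,-1)
state=R head=4 tape=1_1_[1]1_   (R,1)→(Q,0,-1)
state=Q head=3 tape=1_1[_]01_
Cell 3 holds _ when M halts.

_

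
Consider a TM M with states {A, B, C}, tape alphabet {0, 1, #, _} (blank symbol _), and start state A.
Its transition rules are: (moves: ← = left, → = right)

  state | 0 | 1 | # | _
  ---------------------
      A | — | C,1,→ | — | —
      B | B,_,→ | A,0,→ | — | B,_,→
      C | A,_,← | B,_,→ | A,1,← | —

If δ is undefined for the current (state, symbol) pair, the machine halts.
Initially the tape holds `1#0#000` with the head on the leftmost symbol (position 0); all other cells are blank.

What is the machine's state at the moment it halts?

A | [1]#0#000   read 1 → write 1, move →, go to C
C | 1[#]0#000   read # → write 1, move ←, go to A
A | [1]10#000   read 1 → write 1, move →, go to C
C | 1[1]0#000   read 1 → write _, move →, go to B
B | 1_[0]#000   read 0 → write _, move →, go to B
B | 1__[#]000
No transition is defined for (B, #); M halts in state B.

B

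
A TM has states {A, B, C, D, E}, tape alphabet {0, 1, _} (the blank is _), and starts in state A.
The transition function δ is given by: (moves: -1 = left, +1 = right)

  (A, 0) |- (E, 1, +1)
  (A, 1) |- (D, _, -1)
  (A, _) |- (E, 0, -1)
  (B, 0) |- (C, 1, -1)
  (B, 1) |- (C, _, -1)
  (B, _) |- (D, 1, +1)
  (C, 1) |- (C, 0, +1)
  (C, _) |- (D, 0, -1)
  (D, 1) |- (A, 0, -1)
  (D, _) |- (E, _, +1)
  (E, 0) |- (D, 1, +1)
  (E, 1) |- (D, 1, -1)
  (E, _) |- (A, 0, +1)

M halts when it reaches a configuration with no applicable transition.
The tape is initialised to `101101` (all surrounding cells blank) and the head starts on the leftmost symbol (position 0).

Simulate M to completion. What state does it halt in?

A | __[1]01101___   read 1 → write _, move -1, go to D
D | _[_]_01101___   read _ → write _, move +1, go to E
E | __[_]01101___   read _ → write 0, move +1, go to A
A | __0[0]1101___   read 0 → write 1, move +1, go to E
E | __01[1]101___   read 1 → write 1, move -1, go to D
D | __0[1]1101___   read 1 → write 0, move -1, go to A
A | __[0]01101___   read 0 → write 1, move +1, go to E
E | __1[0]1101___   read 0 → write 1, move +1, go to D
D | __11[1]101___   read 1 → write 0, move -1, go to A
A | __1[1]0101___   read 1 → write _, move -1, go to D
D | __[1]_0101___   read 1 → write 0, move -1, go to A
A | _[_]0_0101___   read _ → write 0, move -1, go to E
E | [_]00_0101___   read _ → write 0, move +1, go to A
A | 0[0]0_0101___   read 0 → write 1, move +1, go to E
E | 01[0]_0101___   read 0 → write 1, move +1, go to D
D | 011[_]0101___   read _ → write _, move +1, go to E
E | 011_[0]101___   read 0 → write 1, move +1, go to D
D | 011_1[1]01___   read 1 → write 0, move -1, go to A
A | 011_[1]001___   read 1 → write _, move -1, go to D
D | 011[_]_001___   read _ → write _, move +1, go to E
E | 011_[_]001___   read _ → write 0, move +1, go to A
A | 011_0[0]01___   read 0 → write 1, move +1, go to E
E | 011_01[0]1___   read 0 → write 1, move +1, go to D
D | 011_011[1]___   read 1 → write 0, move -1, go to A
A | 011_01[1]0___   read 1 → write _, move -1, go to D
D | 011_0[1]_0___   read 1 → write 0, move -1, go to A
A | 011_[0]0_0___   read 0 → write 1, move +1, go to E
E | 011_1[0]_0___   read 0 → write 1, move +1, go to D
D | 011_11[_]0___   read _ → write _, move +1, go to E
E | 011_11_[0]___   read 0 → write 1, move +1, go to D
D | 011_11_1[_]__   read _ → write _, move +1, go to E
E | 011_11_1_[_]_   read _ → write 0, move +1, go to A
A | 011_11_1_0[_]   read _ → write 0, move -1, go to E
E | 011_11_1_[0]0   read 0 → write 1, move +1, go to D
D | 011_11_1_1[0]
No transition is defined for (D, 0); M halts in state D.

D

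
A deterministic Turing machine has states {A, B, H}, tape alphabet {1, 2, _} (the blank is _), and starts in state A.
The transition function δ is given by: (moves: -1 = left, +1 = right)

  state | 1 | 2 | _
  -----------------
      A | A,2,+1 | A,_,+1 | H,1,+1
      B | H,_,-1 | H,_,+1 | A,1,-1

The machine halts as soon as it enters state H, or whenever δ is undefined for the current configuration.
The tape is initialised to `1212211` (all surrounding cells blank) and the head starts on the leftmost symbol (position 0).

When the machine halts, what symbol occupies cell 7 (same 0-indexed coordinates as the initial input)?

1

state=A head=0 tape=[1]212211__   (A,1)→(A,2,+1)
state=A head=1 tape=2[2]12211__   (A,2)→(A,_,+1)
state=A head=2 tape=2_[1]2211__   (A,1)→(A,2,+1)
state=A head=3 tape=2_2[2]211__   (A,2)→(A,_,+1)
state=A head=4 tape=2_2_[2]11__   (A,2)→(A,_,+1)
state=A head=5 tape=2_2__[1]1__   (A,1)→(A,2,+1)
state=A head=6 tape=2_2__2[1]__   (A,1)→(A,2,+1)
state=A head=7 tape=2_2__22[_]_   (A,_)→(H,1,+1)
state=H head=8 tape=2_2__221[_]
Cell 7 holds 1 when M halts.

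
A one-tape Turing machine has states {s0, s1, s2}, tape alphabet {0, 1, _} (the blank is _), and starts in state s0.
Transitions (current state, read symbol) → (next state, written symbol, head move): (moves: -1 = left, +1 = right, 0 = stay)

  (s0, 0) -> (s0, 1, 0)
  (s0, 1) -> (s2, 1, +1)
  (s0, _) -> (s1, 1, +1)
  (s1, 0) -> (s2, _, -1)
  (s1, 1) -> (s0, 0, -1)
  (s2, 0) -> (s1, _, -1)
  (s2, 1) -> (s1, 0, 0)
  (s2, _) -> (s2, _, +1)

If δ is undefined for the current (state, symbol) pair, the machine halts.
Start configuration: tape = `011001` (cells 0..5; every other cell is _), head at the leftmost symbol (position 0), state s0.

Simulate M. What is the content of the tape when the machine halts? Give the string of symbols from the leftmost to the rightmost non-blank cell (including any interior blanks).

state=s0 head=0 tape=_[0]11001   (s0,0)→(s0,1,0)
state=s0 head=0 tape=_[1]11001   (s0,1)→(s2,1,+1)
state=s2 head=1 tape=_1[1]1001   (s2,1)→(s1,0,0)
state=s1 head=1 tape=_1[0]1001   (s1,0)→(s2,_,-1)
state=s2 head=0 tape=_[1]_1001   (s2,1)→(s1,0,0)
state=s1 head=0 tape=_[0]_1001   (s1,0)→(s2,_,-1)
state=s2 head=-1 tape=[_]__1001   (s2,_)→(s2,_,+1)
state=s2 head=0 tape=_[_]_1001   (s2,_)→(s2,_,+1)
state=s2 head=1 tape=__[_]1001   (s2,_)→(s2,_,+1)
state=s2 head=2 tape=___[1]001   (s2,1)→(s1,0,0)
state=s1 head=2 tape=___[0]001   (s1,0)→(s2,_,-1)
state=s2 head=1 tape=__[_]_001   (s2,_)→(s2,_,+1)
state=s2 head=2 tape=___[_]001   (s2,_)→(s2,_,+1)
state=s2 head=3 tape=____[0]01   (s2,0)→(s1,_,-1)
state=s1 head=2 tape=___[_]_01
The non-blank tape span at halt is 01.

01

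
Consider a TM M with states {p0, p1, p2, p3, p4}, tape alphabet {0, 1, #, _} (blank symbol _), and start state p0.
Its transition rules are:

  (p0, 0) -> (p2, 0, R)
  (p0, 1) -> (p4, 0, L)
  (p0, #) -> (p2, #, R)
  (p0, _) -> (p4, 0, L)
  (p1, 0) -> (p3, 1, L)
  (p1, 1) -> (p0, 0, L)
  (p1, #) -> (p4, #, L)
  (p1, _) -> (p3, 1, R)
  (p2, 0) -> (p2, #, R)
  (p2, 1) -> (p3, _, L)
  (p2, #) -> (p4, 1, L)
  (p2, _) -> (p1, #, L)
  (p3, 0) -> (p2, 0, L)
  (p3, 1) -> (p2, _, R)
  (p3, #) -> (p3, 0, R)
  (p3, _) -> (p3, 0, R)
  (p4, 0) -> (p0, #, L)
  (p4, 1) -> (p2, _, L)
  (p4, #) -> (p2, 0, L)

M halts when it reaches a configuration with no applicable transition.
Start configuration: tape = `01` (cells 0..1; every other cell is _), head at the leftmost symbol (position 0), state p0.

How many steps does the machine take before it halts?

23

p0 | _____[0]1   read 0 → write 0, move R, go to p2
p2 | _____0[1]   read 1 → write _, move L, go to p3
p3 | _____[0]_   read 0 → write 0, move L, go to p2
p2 | ____[_]0_   read _ → write #, move L, go to p1
p1 | ___[_]#0_   read _ → write 1, move R, go to p3
p3 | ___1[#]0_   read # → write 0, move R, go to p3
p3 | ___10[0]_   read 0 → write 0, move L, go to p2
p2 | ___1[0]0_   read 0 → write #, move R, go to p2
p2 | ___1#[0]_   read 0 → write #, move R, go to p2
p2 | ___1##[_]   read _ → write #, move L, go to p1
p1 | ___1#[#]#   read # → write #, move L, go to p4
p4 | ___1[#]##   read # → write 0, move L, go to p2
p2 | ___[1]0##   read 1 → write _, move L, go to p3
p3 | __[_]_0##   read _ → write 0, move R, go to p3
p3 | __0[_]0##   read _ → write 0, move R, go to p3
p3 | __00[0]##   read 0 → write 0, move L, go to p2
p2 | __0[0]0##   read 0 → write #, move R, go to p2
p2 | __0#[0]##   read 0 → write #, move R, go to p2
p2 | __0##[#]#   read # → write 1, move L, go to p4
p4 | __0#[#]1#   read # → write 0, move L, go to p2
p2 | __0[#]01#   read # → write 1, move L, go to p4
p4 | __[0]101#   read 0 → write #, move L, go to p0
p0 | _[_]#101#   read _ → write 0, move L, go to p4
p4 | [_]0#101#
M halts after 23 transitions.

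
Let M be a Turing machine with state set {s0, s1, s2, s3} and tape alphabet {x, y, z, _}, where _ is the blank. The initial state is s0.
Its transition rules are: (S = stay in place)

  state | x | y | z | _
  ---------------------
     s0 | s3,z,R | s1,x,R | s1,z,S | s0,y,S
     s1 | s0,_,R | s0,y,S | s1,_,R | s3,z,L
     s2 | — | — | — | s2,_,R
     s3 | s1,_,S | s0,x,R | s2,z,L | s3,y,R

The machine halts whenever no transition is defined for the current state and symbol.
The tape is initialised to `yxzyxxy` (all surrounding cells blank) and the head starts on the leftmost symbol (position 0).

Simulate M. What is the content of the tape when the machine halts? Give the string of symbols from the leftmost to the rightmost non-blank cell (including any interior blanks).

s0 | [y]xzyxxy__   read y → write x, move R, go to s1
s1 | x[x]zyxxy__   read x → write _, move R, go to s0
s0 | x_[z]yxxy__   read z → write z, move S, go to s1
s1 | x_[z]yxxy__   read z → write _, move R, go to s1
s1 | x__[y]xxy__   read y → write y, move S, go to s0
s0 | x__[y]xxy__   read y → write x, move R, go to s1
s1 | x__x[x]xy__   read x → write _, move R, go to s0
s0 | x__x_[x]y__   read x → write z, move R, go to s3
s3 | x__x_z[y]__   read y → write x, move R, go to s0
s0 | x__x_zx[_]_   read _ → write y, move S, go to s0
s0 | x__x_zx[y]_   read y → write x, move R, go to s1
s1 | x__x_zxx[_]   read _ → write z, move L, go to s3
s3 | x__x_zx[x]z   read x → write _, move S, go to s1
s1 | x__x_zx[_]z   read _ → write z, move L, go to s3
s3 | x__x_z[x]zz   read x → write _, move S, go to s1
s1 | x__x_z[_]zz   read _ → write z, move L, go to s3
s3 | x__x_[z]zzz   read z → write z, move L, go to s2
s2 | x__x[_]zzzz   read _ → write _, move R, go to s2
s2 | x__x_[z]zzz
The non-blank tape span at halt is x__x_zzzz.

x__x_zzzz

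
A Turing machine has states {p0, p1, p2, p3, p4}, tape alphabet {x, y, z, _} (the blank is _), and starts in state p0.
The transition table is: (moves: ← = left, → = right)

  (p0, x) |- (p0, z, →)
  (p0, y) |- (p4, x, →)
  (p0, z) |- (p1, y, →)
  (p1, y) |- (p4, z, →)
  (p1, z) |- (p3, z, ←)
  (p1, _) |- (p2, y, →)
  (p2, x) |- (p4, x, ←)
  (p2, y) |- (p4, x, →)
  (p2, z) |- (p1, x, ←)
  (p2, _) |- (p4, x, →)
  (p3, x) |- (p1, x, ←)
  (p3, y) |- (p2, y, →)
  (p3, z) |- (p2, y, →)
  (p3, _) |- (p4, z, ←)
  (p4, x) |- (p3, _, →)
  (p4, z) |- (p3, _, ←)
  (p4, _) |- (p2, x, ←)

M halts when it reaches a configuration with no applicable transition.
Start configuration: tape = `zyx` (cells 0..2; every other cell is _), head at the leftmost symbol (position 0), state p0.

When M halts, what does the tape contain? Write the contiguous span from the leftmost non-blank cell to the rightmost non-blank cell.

zyxz

state=p0 head=0 tape=[z]yx_   (p0,z)→(p1,y,→)
state=p1 head=1 tape=y[y]x_   (p1,y)→(p4,z,→)
state=p4 head=2 tape=yz[x]_   (p4,x)→(p3,_,→)
state=p3 head=3 tape=yz_[_]   (p3,_)→(p4,z,←)
state=p4 head=2 tape=yz[_]z   (p4,_)→(p2,x,←)
state=p2 head=1 tape=y[z]xz   (p2,z)→(p1,x,←)
state=p1 head=0 tape=[y]xxz   (p1,y)→(p4,z,→)
state=p4 head=1 tape=z[x]xz   (p4,x)→(p3,_,→)
state=p3 head=2 tape=z_[x]z   (p3,x)→(p1,x,←)
state=p1 head=1 tape=z[_]xz   (p1,_)→(p2,y,→)
state=p2 head=2 tape=zy[x]z   (p2,x)→(p4,x,←)
state=p4 head=1 tape=z[y]xz
The non-blank tape span at halt is zyxz.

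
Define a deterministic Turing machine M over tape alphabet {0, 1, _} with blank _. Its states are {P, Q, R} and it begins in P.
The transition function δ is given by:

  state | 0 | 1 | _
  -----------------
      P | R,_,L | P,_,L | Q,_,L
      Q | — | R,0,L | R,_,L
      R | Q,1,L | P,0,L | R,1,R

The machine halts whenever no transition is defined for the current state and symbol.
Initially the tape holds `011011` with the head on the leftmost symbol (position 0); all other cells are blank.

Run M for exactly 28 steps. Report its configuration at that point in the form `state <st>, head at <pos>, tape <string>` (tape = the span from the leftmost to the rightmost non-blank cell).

state Q, head at -2, tape 1111111011011

P | _______[0]11011   read 0 → write _, move L, go to R
R | ______[_]_11011   read _ → write 1, move R, go to R
R | ______1[_]11011   read _ → write 1, move R, go to R
R | ______11[1]1011   read 1 → write 0, move L, go to P
P | ______1[1]01011   read 1 → write _, move L, go to P
P | ______[1]_01011   read 1 → write _, move L, go to P
P | _____[_]__01011   read _ → write _, move L, go to Q
Q | ____[_]___01011   read _ → write _, move L, go to R
R | ___[_]____01011   read _ → write 1, move R, go to R
R | ___1[_]___01011   read _ → write 1, move R, go to R
R | ___11[_]__01011   read _ → write 1, move R, go to R
R | ___111[_]_01011   read _ → write 1, move R, go to R
R | ___1111[_]01011   read _ → write 1, move R, go to R
R | ___11111[0]1011   read 0 → write 1, move L, go to Q
Q | ___1111[1]11011   read 1 → write 0, move L, go to R
R | ___111[1]011011   read 1 → write 0, move L, go to P
P | ___11[1]0011011   read 1 → write _, move L, go to P
P | ___1[1]_0011011   read 1 → write _, move L, go to P
P | ___[1]__0011011   read 1 → write _, move L, go to P
P | __[_]___0011011   read _ → write _, move L, go to Q
Q | _[_]____0011011   read _ → write _, move L, go to R
R | [_]_____0011011   read _ → write 1, move R, go to R
R | 1[_]____0011011   read _ → write 1, move R, go to R
R | 11[_]___0011011   read _ → write 1, move R, go to R
R | 111[_]__0011011   read _ → write 1, move R, go to R
R | 1111[_]_0011011   read _ → write 1, move R, go to R
R | 11111[_]0011011   read _ → write 1, move R, go to R
R | 111111[0]011011   read 0 → write 1, move L, go to Q
Q | 11111[1]1011011
After 28 steps: state Q, head at -2, tape 1111111011011.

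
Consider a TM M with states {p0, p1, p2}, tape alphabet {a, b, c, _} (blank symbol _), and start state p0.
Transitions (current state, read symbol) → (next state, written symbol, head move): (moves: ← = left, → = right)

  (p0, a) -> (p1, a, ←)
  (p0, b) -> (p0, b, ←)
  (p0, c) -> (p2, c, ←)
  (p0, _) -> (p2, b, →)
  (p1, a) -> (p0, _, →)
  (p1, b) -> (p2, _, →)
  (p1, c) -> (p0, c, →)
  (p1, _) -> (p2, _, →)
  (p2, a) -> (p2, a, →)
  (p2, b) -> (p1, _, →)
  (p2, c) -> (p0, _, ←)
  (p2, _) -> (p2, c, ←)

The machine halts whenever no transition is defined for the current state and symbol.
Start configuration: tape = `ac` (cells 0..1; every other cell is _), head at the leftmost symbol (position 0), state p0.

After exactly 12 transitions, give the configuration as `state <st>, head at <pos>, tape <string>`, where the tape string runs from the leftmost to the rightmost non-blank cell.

p0 | _[a]c   read a → write a, move ←, go to p1
p1 | [_]ac   read _ → write _, move →, go to p2
p2 | _[a]c   read a → write a, move →, go to p2
p2 | _a[c]   read c → write _, move ←, go to p0
p0 | _[a]_   read a → write a, move ←, go to p1
p1 | [_]a_   read _ → write _, move →, go to p2
p2 | _[a]_   read a → write a, move →, go to p2
p2 | _a[_]   read _ → write c, move ←, go to p2
p2 | _[a]c   read a → write a, move →, go to p2
p2 | _a[c]   read c → write _, move ←, go to p0
p0 | _[a]_   read a → write a, move ←, go to p1
p1 | [_]a_   read _ → write _, move →, go to p2
p2 | _[a]_
After 12 steps: state p2, head at 0, tape a.

state p2, head at 0, tape a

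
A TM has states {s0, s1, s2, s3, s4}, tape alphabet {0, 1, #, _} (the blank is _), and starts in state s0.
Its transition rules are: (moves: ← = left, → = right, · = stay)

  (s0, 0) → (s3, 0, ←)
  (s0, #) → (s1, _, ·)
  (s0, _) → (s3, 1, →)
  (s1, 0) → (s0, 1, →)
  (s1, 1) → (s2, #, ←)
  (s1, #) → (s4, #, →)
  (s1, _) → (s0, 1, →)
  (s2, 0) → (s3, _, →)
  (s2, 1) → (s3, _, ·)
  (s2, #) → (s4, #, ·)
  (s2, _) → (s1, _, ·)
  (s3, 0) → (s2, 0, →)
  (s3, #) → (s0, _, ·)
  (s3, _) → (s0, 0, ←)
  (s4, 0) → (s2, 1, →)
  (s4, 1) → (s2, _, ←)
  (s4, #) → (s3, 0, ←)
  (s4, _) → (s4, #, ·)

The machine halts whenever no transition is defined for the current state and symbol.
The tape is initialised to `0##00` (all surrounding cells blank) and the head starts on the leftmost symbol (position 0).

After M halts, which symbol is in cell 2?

s0 | __[0]##00____   read 0 → write 0, move ←, go to s3
s3 | _[_]0##00____   read _ → write 0, move ←, go to s0
s0 | [_]00##00____   read _ → write 1, move →, go to s3
s3 | 1[0]0##00____   read 0 → write 0, move →, go to s2
s2 | 10[0]##00____   read 0 → write _, move →, go to s3
s3 | 10_[#]#00____   read # → write _, move ·, go to s0
s0 | 10_[_]#00____   read _ → write 1, move →, go to s3
s3 | 10_1[#]00____   read # → write _, move ·, go to s0
s0 | 10_1[_]00____   read _ → write 1, move →, go to s3
s3 | 10_11[0]0____   read 0 → write 0, move →, go to s2
s2 | 10_110[0]____   read 0 → write _, move →, go to s3
s3 | 10_110_[_]___   read _ → write 0, move ←, go to s0
s0 | 10_110[_]0___   read _ → write 1, move →, go to s3
s3 | 10_1101[0]___   read 0 → write 0, move →, go to s2
s2 | 10_11010[_]__   read _ → write _, move ·, go to s1
s1 | 10_11010[_]__   read _ → write 1, move →, go to s0
s0 | 10_110101[_]_   read _ → write 1, move →, go to s3
s3 | 10_1101011[_]   read _ → write 0, move ←, go to s0
s0 | 10_110101[1]0
Cell 2 holds 1 when M halts.

1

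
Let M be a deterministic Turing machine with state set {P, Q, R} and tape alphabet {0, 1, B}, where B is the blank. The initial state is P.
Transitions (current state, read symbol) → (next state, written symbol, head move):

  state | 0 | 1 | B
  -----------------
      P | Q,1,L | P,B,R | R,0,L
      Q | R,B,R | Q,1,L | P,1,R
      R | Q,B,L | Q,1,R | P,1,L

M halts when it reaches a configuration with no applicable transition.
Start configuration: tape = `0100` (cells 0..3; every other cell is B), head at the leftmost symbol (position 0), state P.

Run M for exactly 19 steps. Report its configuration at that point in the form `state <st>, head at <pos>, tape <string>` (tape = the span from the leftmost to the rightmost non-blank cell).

P | B[0]100BB   read 0 → write 1, move L, go to Q
Q | [B]1100BB   read B → write 1, move R, go to P
P | 1[1]100BB   read 1 → write B, move R, go to P
P | 1B[1]00BB   read 1 → write B, move R, go to P
P | 1BB[0]0BB   read 0 → write 1, move L, go to Q
Q | 1B[B]10BB   read B → write 1, move R, go to P
P | 1B1[1]0BB   read 1 → write B, move R, go to P
P | 1B1B[0]BB   read 0 → write 1, move L, go to Q
Q | 1B1[B]1BB   read B → write 1, move R, go to P
P | 1B11[1]BB   read 1 → write B, move R, go to P
P | 1B11B[B]B   read B → write 0, move L, go to R
R | 1B11[B]0B   read B → write 1, move L, go to P
P | 1B1[1]10B   read 1 → write B, move R, go to P
P | 1B1B[1]0B   read 1 → write B, move R, go to P
P | 1B1BB[0]B   read 0 → write 1, move L, go to Q
Q | 1B1B[B]1B   read B → write 1, move R, go to P
P | 1B1B1[1]B   read 1 → write B, move R, go to P
P | 1B1B1B[B]   read B → write 0, move L, go to R
R | 1B1B1[B]0   read B → write 1, move L, go to P
P | 1B1B[1]10
After 19 steps: state P, head at 3, tape 1B1B110.

state P, head at 3, tape 1B1B110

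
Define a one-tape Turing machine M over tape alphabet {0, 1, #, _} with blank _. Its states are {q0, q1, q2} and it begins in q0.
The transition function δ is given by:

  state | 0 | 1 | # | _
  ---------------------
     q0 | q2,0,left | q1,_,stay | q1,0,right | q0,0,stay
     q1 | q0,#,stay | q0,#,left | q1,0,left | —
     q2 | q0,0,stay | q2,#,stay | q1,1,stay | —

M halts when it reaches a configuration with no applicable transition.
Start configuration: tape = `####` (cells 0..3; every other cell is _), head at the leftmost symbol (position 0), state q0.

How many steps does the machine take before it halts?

state=q0 head=0 tape=[#]###_   (q0,#)→(q1,0,right)
state=q1 head=1 tape=0[#]##_   (q1,#)→(q1,0,left)
state=q1 head=0 tape=[0]0##_   (q1,0)→(q0,#,stay)
state=q0 head=0 tape=[#]0##_   (q0,#)→(q1,0,right)
state=q1 head=1 tape=0[0]##_   (q1,0)→(q0,#,stay)
state=q0 head=1 tape=0[#]##_   (q0,#)→(q1,0,right)
state=q1 head=2 tape=00[#]#_   (q1,#)→(q1,0,left)
state=q1 head=1 tape=0[0]0#_   (q1,0)→(q0,#,stay)
state=q0 head=1 tape=0[#]0#_   (q0,#)→(q1,0,right)
state=q1 head=2 tape=00[0]#_   (q1,0)→(q0,#,stay)
state=q0 head=2 tape=00[#]#_   (q0,#)→(q1,0,right)
state=q1 head=3 tape=000[#]_   (q1,#)→(q1,0,left)
state=q1 head=2 tape=00[0]0_   (q1,0)→(q0,#,stay)
state=q0 head=2 tape=00[#]0_   (q0,#)→(q1,0,right)
state=q1 head=3 tape=000[0]_   (q1,0)→(q0,#,stay)
state=q0 head=3 tape=000[#]_   (q0,#)→(q1,0,right)
state=q1 head=4 tape=0000[_]
M halts after 16 transitions.

16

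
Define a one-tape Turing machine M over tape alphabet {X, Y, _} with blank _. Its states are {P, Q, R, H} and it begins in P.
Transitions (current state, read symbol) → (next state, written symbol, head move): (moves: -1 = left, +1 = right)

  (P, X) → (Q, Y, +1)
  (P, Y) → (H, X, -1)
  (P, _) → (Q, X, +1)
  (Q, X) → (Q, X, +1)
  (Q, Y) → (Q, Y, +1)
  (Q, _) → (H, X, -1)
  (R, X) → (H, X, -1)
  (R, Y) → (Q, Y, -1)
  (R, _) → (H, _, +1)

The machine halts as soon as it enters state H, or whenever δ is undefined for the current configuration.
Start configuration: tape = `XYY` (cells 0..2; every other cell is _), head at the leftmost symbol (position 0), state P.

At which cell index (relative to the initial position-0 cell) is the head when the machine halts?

2

P | [X]YY_   read X → write Y, move +1, go to Q
Q | Y[Y]Y_   read Y → write Y, move +1, go to Q
Q | YY[Y]_   read Y → write Y, move +1, go to Q
Q | YYY[_]   read _ → write X, move -1, go to H
H | YY[Y]X
At halt the head is at cell 2.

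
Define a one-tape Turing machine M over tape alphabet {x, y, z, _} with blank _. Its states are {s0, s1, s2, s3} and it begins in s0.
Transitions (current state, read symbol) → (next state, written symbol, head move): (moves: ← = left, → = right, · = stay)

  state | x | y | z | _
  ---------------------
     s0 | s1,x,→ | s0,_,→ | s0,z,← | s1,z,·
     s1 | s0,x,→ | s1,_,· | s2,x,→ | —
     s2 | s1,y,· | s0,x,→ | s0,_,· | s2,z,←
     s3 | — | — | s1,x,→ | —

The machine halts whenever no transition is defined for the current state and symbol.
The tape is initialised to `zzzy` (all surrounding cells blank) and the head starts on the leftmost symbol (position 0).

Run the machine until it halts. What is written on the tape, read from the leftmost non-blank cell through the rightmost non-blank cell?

s0 | _[z]zzy__   read z → write z, move ←, go to s0
s0 | [_]zzzy__   read _ → write z, move ·, go to s1
s1 | [z]zzzy__   read z → write x, move →, go to s2
s2 | x[z]zzy__   read z → write _, move ·, go to s0
s0 | x[_]zzy__   read _ → write z, move ·, go to s1
s1 | x[z]zzy__   read z → write x, move →, go to s2
s2 | xx[z]zy__   read z → write _, move ·, go to s0
s0 | xx[_]zy__   read _ → write z, move ·, go to s1
s1 | xx[z]zy__   read z → write x, move →, go to s2
s2 | xxx[z]y__   read z → write _, move ·, go to s0
s0 | xxx[_]y__   read _ → write z, move ·, go to s1
s1 | xxx[z]y__   read z → write x, move →, go to s2
s2 | xxxx[y]__   read y → write x, move →, go to s0
s0 | xxxxx[_]_   read _ → write z, move ·, go to s1
s1 | xxxxx[z]_   read z → write x, move →, go to s2
s2 | xxxxxx[_]   read _ → write z, move ←, go to s2
s2 | xxxxx[x]z   read x → write y, move ·, go to s1
s1 | xxxxx[y]z   read y → write _, move ·, go to s1
s1 | xxxxx[_]z
The non-blank tape span at halt is xxxxx_z.

xxxxx_z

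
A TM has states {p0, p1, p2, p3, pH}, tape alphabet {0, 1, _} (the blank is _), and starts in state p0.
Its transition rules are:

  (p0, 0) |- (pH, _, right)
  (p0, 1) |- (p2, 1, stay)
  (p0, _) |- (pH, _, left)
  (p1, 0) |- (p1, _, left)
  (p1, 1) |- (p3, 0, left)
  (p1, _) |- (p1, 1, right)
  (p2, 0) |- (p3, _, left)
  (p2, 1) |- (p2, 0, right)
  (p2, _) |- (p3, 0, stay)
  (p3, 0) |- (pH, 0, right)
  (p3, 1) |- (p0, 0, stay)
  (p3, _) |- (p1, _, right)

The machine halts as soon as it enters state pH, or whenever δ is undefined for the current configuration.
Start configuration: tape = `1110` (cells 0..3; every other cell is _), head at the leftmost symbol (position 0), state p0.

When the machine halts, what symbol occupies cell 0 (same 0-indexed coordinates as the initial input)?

state=p0 head=0 tape=[1]110   (p0,1)→(p2,1,stay)
state=p2 head=0 tape=[1]110   (p2,1)→(p2,0,right)
state=p2 head=1 tape=0[1]10   (p2,1)→(p2,0,right)
state=p2 head=2 tape=00[1]0   (p2,1)→(p2,0,right)
state=p2 head=3 tape=000[0]   (p2,0)→(p3,_,left)
state=p3 head=2 tape=00[0]_   (p3,0)→(pH,0,right)
state=pH head=3 tape=000[_]
Cell 0 holds 0 when M halts.

0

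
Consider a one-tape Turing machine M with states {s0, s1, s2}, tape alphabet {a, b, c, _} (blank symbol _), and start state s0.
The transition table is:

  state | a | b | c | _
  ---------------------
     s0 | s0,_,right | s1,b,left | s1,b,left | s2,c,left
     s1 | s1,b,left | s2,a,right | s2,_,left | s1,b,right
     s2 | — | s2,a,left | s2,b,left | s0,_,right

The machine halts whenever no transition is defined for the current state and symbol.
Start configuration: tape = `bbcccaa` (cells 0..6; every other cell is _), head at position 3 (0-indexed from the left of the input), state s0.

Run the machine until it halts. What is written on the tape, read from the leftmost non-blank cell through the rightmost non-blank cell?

baacaa

s0 | _bbc[c]caa   read c → write b, move left, go to s1
s1 | _bb[c]bcaa   read c → write _, move left, go to s2
s2 | _b[b]_bcaa   read b → write a, move left, go to s2
s2 | _[b]a_bcaa   read b → write a, move left, go to s2
s2 | [_]aa_bcaa   read _ → write _, move right, go to s0
s0 | _[a]a_bcaa   read a → write _, move right, go to s0
s0 | __[a]_bcaa   read a → write _, move right, go to s0
s0 | ___[_]bcaa   read _ → write c, move left, go to s2
s2 | __[_]cbcaa   read _ → write _, move right, go to s0
s0 | ___[c]bcaa   read c → write b, move left, go to s1
s1 | __[_]bbcaa   read _ → write b, move right, go to s1
s1 | __b[b]bcaa   read b → write a, move right, go to s2
s2 | __ba[b]caa   read b → write a, move left, go to s2
s2 | __b[a]acaa
The non-blank tape span at halt is baacaa.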